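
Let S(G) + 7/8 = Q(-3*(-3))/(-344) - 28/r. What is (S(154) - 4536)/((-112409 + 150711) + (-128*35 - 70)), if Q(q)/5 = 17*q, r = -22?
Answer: -8585567/63858784 ≈ -0.13445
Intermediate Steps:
Q(q) = 85*q (Q(q) = 5*(17*q) = 85*q)
S(G) = -3455/1892 (S(G) = -7/8 + ((85*(-3*(-3)))/(-344) - 28/(-22)) = -7/8 + ((85*9)*(-1/344) - 28*(-1/22)) = -7/8 + (765*(-1/344) + 14/11) = -7/8 + (-765/344 + 14/11) = -7/8 - 3599/3784 = -3455/1892)
(S(154) - 4536)/((-112409 + 150711) + (-128*35 - 70)) = (-3455/1892 - 4536)/((-112409 + 150711) + (-128*35 - 70)) = -8585567/(1892*(38302 + (-4480 - 70))) = -8585567/(1892*(38302 - 4550)) = -8585567/1892/33752 = -8585567/1892*1/33752 = -8585567/63858784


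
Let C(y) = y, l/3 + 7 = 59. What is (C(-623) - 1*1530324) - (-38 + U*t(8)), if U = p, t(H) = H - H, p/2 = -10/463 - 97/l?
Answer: -1530909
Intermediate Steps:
l = 156 (l = -21 + 3*59 = -21 + 177 = 156)
p = -46471/36114 (p = 2*(-10/463 - 97/156) = 2*(-46471/72228) = -46471/36114 ≈ -1.2868)
t(H) = 0
U = -46471/36114 ≈ -1.2868
(C(-623) - 1*1530324) - (-38 + U*t(8)) = (-623 - 1*1530324) - (-38 - 46471/36114*0) = (-623 - 1530324) - (-38 + 0) = -1530947 - 1*(-38) = -1530947 + 38 = -1530909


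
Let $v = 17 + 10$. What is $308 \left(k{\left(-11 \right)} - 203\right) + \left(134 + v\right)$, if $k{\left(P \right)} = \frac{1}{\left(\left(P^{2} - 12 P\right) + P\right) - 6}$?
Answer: $- \frac{3679340}{59} \approx -62362.0$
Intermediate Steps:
$v = 27$
$k{\left(P \right)} = \frac{1}{-6 + P^{2} - 11 P}$ ($k{\left(P \right)} = \frac{1}{\left(P^{2} - 11 P\right) - 6} = \frac{1}{-6 + P^{2} - 11 P}$)
$308 \left(k{\left(-11 \right)} - 203\right) + \left(134 + v\right) = 308 \left(\frac{1}{-6 + \left(-11\right)^{2} - -121} - 203\right) + \left(134 + 27\right) = 308 \left(\frac{1}{-6 + 121 + 121} - 203\right) + 161 = 308 \left(\frac{1}{236} - 203\right) + 161 = 308 \left(- \frac{47907}{236}\right) + 161 = - \frac{3688839}{59} + 161 = - \frac{3679340}{59}$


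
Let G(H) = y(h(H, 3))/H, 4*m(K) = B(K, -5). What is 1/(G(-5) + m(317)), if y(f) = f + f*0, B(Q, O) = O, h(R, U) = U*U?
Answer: -20/61 ≈ -0.32787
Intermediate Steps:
h(R, U) = U**2
m(K) = -5/4 (m(K) = (1/4)*(-5) = -5/4)
y(f) = f (y(f) = f + 0 = f)
G(H) = 9/H (G(H) = 3**2/H = 9/H)
1/(G(-5) + m(317)) = 1/(9/(-5) - 5/4) = 1/(9*(-1/5) - 5/4) = 1/(-9/5 - 5/4) = 1/(-61/20) = -20/61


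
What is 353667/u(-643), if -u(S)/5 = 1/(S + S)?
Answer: 454815762/5 ≈ 9.0963e+7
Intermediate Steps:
u(S) = -5/(2*S) (u(S) = -5/(S + S) = -5*1/(2*S) = -5/(2*S))
353667/u(-643) = 353667/((-5/2/(-643))) = 353667/((-5/2*(-1/643))) = 353667/(5/1286) = 353667*(1286/5) = 454815762/5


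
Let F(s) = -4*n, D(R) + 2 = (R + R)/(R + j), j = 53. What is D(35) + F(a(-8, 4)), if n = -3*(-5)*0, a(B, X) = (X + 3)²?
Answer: -53/44 ≈ -1.2045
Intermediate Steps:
a(B, X) = (3 + X)²
D(R) = -2 + 2*R/(53 + R) (D(R) = -2 + (R + R)/(R + 53) = -2 + (2*R)/(53 + R) = -2 + 2*R/(53 + R))
n = 0 (n = 15*0 = 0)
F(s) = 0 (F(s) = -4*0 = 0)
D(35) + F(a(-8, 4)) = -106/(53 + 35) + 0 = -106/88 + 0 = -106*1/88 + 0 = -53/44 + 0 = -53/44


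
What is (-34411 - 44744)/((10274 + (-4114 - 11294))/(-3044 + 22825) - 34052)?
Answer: 10369305/4460846 ≈ 2.3245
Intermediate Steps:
(-34411 - 44744)/((10274 + (-4114 - 11294))/(-3044 + 22825) - 34052) = -79155/((10274 - 15408)/19781 - 34052) = -79155/(-5134*1/19781 - 34052) = -79155/(-34/131 - 34052) = -79155/(-4460846/131) = -79155*(-131/4460846) = 10369305/4460846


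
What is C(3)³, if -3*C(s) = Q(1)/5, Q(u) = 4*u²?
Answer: -64/3375 ≈ -0.018963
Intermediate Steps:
C(s) = -4/15 (C(s) = -4*1²/(3*5) = -4*1/(3*5) = -4/(3*5) = -⅓*⅘ = -4/15)
C(3)³ = (-4/15)³ = -64/3375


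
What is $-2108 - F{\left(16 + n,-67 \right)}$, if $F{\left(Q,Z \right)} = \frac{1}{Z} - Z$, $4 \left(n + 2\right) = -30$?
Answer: $- \frac{145724}{67} \approx -2175.0$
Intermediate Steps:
$n = - \frac{19}{2}$ ($n = -2 + \frac{1}{4} \left(-30\right) = -2 - \frac{15}{2} = - \frac{19}{2} \approx -9.5$)
$-2108 - F{\left(16 + n,-67 \right)} = -2108 - \left(\frac{1}{-67} - -67\right) = -2108 - \left(- \frac{1}{67} + 67\right) = -2108 - \frac{4488}{67} = - \frac{145724}{67}$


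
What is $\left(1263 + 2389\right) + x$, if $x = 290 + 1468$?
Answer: $5410$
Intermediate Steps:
$x = 1758$
$\left(1263 + 2389\right) + x = \left(1263 + 2389\right) + 1758 = 3652 + 1758 = 5410$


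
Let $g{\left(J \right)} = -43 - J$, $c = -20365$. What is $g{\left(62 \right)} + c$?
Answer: $-20470$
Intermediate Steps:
$g{\left(62 \right)} + c = \left(-43 - 62\right) - 20365 = -105 - 20365 = -20470$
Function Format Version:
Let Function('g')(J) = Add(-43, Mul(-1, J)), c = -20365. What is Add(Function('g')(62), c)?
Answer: -20470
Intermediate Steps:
Add(Function('g')(62), c) = Add(Add(-43, Mul(-1, 62)), -20365) = Add(Add(-43, -62), -20365) = Add(-105, -20365) = -20470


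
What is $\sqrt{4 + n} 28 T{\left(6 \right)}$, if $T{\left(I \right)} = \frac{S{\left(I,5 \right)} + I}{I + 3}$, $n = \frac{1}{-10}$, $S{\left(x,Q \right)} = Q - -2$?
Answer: $\frac{182 \sqrt{390}}{45} \approx 79.871$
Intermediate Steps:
$S{\left(x,Q \right)} = 2 + Q$ ($S{\left(x,Q \right)} = Q + 2 = 2 + Q$)
$n = - \frac{1}{10} \approx -0.1$
$T{\left(I \right)} = \frac{7 + I}{3 + I}$ ($T{\left(I \right)} = \frac{\left(2 + 5\right) + I}{I + 3} = \frac{7 + I}{3 + I}$)
$\sqrt{4 + n} 28 T{\left(6 \right)} = \sqrt{4 - \frac{1}{10}} \cdot 28 \frac{7 + 6}{3 + 6} = \sqrt{\frac{39}{10}} \cdot 28 \cdot \frac{1}{9} \cdot 13 = \frac{\sqrt{390}}{10} \cdot 28 \cdot \frac{1}{9} \cdot 13 = \frac{14 \sqrt{390}}{5} \cdot \frac{13}{9} = \frac{182 \sqrt{390}}{45}$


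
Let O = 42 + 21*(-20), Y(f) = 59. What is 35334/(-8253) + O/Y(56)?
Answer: -578260/54103 ≈ -10.688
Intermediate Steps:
O = -378 (O = 42 - 420 = -378)
35334/(-8253) + O/Y(56) = 35334/(-8253) - 378/59 = 35334*(-1/8253) - 378*1/59 = -3926/917 - 378/59 = -578260/54103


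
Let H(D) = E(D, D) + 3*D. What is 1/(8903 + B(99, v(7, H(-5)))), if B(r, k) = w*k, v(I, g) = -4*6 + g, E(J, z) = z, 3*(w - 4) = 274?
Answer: 3/14125 ≈ 0.00021239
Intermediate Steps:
w = 286/3 (w = 4 + (⅓)*274 = 4 + 274/3 = 286/3 ≈ 95.333)
H(D) = 4*D (H(D) = D + 3*D = 4*D)
v(I, g) = -24 + g
B(r, k) = 286*k/3
1/(8903 + B(99, v(7, H(-5)))) = 1/(8903 + 286*(-24 + 4*(-5))/3) = 1/(8903 + 286*(-24 - 20)/3) = 1/(8903 + (286/3)*(-44)) = 1/(8903 - 12584/3) = 1/(14125/3) = 3/14125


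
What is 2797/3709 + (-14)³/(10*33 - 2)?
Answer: -1157510/152069 ≈ -7.6117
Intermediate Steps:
2797/3709 + (-14)³/(10*33 - 2) = 2797*(1/3709) - 2744/(330 - 2) = 2797/3709 - 2744/328 = 2797/3709 - 2744*1/328 = 2797/3709 - 343/41 = -1157510/152069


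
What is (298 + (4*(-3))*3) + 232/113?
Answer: 29838/113 ≈ 264.05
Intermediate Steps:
(298 + (4*(-3))*3) + 232/113 = (298 - 12*3) + 232*(1/113) = (298 - 36) + 232/113 = 262 + 232/113 = 29838/113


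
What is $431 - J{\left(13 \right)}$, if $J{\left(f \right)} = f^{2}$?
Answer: $262$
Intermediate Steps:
$431 - J{\left(13 \right)} = 431 - 13^{2} = 431 - 169 = 262$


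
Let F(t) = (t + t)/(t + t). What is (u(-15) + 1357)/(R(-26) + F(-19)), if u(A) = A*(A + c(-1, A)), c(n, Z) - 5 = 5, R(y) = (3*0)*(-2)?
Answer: 1432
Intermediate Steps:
R(y) = 0 (R(y) = 0*(-2) = 0)
c(n, Z) = 10 (c(n, Z) = 5 + 5 = 10)
F(t) = 1 (F(t) = (2*t)/((2*t)) = (2*t)*(1/(2*t)) = 1)
u(A) = A*(10 + A) (u(A) = A*(A + 10) = A*(10 + A))
(u(-15) + 1357)/(R(-26) + F(-19)) = (-15*(10 - 15) + 1357)/(0 + 1) = (-15*(-5) + 1357)/1 = (75 + 1357)*1 = 1432*1 = 1432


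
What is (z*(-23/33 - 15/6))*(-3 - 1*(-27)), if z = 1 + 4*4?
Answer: -14348/11 ≈ -1304.4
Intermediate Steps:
z = 17 (z = 1 + 16 = 17)
(z*(-23/33 - 15/6))*(-3 - 1*(-27)) = (17*(-23/33 - 15/6))*(-3 - 1*(-27)) = (17*(-23*1/33 - 15*1/6))*(-3 + 27) = (17*(-23/33 - 5/2))*24 = (17*(-211/66))*24 = -3587/66*24 = -14348/11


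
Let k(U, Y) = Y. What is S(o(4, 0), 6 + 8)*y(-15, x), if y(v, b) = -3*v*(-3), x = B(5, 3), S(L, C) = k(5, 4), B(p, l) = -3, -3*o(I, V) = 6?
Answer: -540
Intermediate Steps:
o(I, V) = -2 (o(I, V) = -1/3*6 = -2)
S(L, C) = 4
x = -3
y(v, b) = 9*v
S(o(4, 0), 6 + 8)*y(-15, x) = 4*(9*(-15)) = 4*(-135) = -540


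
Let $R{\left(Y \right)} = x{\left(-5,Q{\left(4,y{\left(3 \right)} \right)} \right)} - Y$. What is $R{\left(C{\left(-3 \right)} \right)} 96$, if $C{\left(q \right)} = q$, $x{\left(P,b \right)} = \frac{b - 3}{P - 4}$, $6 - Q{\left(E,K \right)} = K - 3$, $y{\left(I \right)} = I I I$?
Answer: $512$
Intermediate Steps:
$y{\left(I \right)} = I^{3}$ ($y{\left(I \right)} = I^{2} I = I^{3}$)
$Q{\left(E,K \right)} = 9 - K$ ($Q{\left(E,K \right)} = 6 - \left(K - 3\right) = 6 - \left(-3 + K\right) = 9 - K$)
$x{\left(P,b \right)} = \frac{-3 + b}{-4 + P}$
$R{\left(Y \right)} = \frac{7}{3} - Y$ ($R{\left(Y \right)} = \frac{-3 + \left(9 - 3^{3}\right)}{-4 - 5} - Y = \frac{-3 + \left(9 - 27\right)}{-9} - Y = - \frac{-3 + \left(9 - 27\right)}{9} - Y = - \frac{-3 - 18}{9} - Y = \left(- \frac{1}{9}\right) \left(-21\right) - Y = \frac{7}{3} - Y$)
$R{\left(C{\left(-3 \right)} \right)} 96 = \left(\frac{7}{3} - -3\right) 96 = \left(\frac{7}{3} + 3\right) 96 = \frac{16}{3} \cdot 96 = 512$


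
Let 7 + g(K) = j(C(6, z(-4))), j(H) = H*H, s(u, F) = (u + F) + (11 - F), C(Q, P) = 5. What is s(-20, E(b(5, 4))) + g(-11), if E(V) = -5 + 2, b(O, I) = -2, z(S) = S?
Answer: 9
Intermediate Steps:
E(V) = -3
s(u, F) = 11 + u (s(u, F) = (F + u) + (11 - F) = 11 + u)
j(H) = H²
g(K) = 18 (g(K) = -7 + 5² = -7 + 25 = 18)
s(-20, E(b(5, 4))) + g(-11) = (11 - 20) + 18 = -9 + 18 = 9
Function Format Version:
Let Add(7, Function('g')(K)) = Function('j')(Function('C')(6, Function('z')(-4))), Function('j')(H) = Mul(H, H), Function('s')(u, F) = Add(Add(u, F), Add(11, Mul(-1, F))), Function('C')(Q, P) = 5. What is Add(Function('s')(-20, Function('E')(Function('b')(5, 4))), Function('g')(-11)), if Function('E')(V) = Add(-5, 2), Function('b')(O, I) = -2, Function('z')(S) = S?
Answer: 9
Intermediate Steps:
Function('E')(V) = -3
Function('s')(u, F) = Add(11, u) (Function('s')(u, F) = Add(Add(F, u), Add(11, Mul(-1, F))) = Add(11, u))
Function('j')(H) = Pow(H, 2)
Function('g')(K) = 18 (Function('g')(K) = Add(-7, Pow(5, 2)) = Add(-7, 25) = 18)
Add(Function('s')(-20, Function('E')(Function('b')(5, 4))), Function('g')(-11)) = Add(Add(11, -20), 18) = Add(-9, 18) = 9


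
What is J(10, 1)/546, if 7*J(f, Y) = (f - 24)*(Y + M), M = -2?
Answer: 1/273 ≈ 0.0036630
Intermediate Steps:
J(f, Y) = (-24 + f)*(-2 + Y)/7 (J(f, Y) = ((f - 24)*(Y - 2))/7 = ((-24 + f)*(-2 + Y))/7 = (-24 + f)*(-2 + Y)/7)
J(10, 1)/546 = (48/7 - 24/7*1 - 2/7*10 + (⅐)*1*10)/546 = (48/7 - 24/7 - 20/7 + 10/7)*(1/546) = 2*(1/546) = 1/273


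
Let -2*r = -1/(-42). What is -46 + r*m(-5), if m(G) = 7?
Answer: -553/12 ≈ -46.083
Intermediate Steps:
r = -1/84 (r = -(-1)/(2*(-42)) = -(-1)*(-1)/(2*42) = -½*1/42 = -1/84 ≈ -0.011905)
-46 + r*m(-5) = -46 - 1/84*7 = -46 - 1/12 = -553/12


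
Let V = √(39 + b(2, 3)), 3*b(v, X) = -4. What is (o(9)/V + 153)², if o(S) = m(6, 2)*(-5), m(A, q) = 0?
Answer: 23409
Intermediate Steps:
b(v, X) = -4/3 (b(v, X) = (⅓)*(-4) = -4/3)
V = √339/3 (V = √(39 - 4/3) = √(113/3) = √339/3 ≈ 6.1373)
o(S) = 0 (o(S) = 0*(-5) = 0)
(o(9)/V + 153)² = (0/((√339/3)) + 153)² = (0*(√339/113) + 153)² = (0 + 153)² = 153² = 23409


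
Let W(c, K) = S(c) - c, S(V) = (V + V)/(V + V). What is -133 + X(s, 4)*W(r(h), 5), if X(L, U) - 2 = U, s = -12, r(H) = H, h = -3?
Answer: -109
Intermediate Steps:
S(V) = 1 (S(V) = (2*V)/((2*V)) = (2*V)*(1/(2*V)) = 1)
X(L, U) = 2 + U
W(c, K) = 1 - c
-133 + X(s, 4)*W(r(h), 5) = -133 + (2 + 4)*(1 - 1*(-3)) = -133 + 6*(1 + 3) = -133 + 6*4 = -133 + 24 = -109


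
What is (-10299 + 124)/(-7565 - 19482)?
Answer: 275/731 ≈ 0.37620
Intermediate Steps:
(-10299 + 124)/(-7565 - 19482) = -10175/(-27047) = -10175*(-1/27047) = 275/731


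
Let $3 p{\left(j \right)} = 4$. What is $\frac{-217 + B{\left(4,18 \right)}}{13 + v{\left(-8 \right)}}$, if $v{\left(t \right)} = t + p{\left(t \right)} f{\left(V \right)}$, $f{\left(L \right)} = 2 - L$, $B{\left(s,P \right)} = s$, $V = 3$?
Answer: $- \frac{639}{11} \approx -58.091$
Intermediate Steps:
$p{\left(j \right)} = \frac{4}{3}$ ($p{\left(j \right)} = \frac{1}{3} \cdot 4 = \frac{4}{3}$)
$v{\left(t \right)} = - \frac{4}{3} + t$ ($v{\left(t \right)} = t + \frac{4 \left(2 - 3\right)}{3} = t + \frac{4}{3} \left(-1\right) = t - \frac{4}{3} = - \frac{4}{3} + t$)
$\frac{-217 + B{\left(4,18 \right)}}{13 + v{\left(-8 \right)}} = \frac{-217 + 4}{13 - \frac{28}{3}} = - \frac{213}{13 - \frac{28}{3}} = - \frac{213}{\frac{11}{3}} = \left(-213\right) \frac{3}{11} = - \frac{639}{11}$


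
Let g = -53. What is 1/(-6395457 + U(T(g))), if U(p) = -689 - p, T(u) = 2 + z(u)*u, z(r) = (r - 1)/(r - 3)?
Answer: -28/179090713 ≈ -1.5635e-7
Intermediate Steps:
z(r) = (-1 + r)/(-3 + r)
T(u) = 2 + u*(-1 + u)/(-3 + u) (T(u) = 2 + ((-1 + u)/(-3 + u))*u = 2 + u*(-1 + u)/(-3 + u))
1/(-6395457 + U(T(g))) = 1/(-6395457 + (-689 - (-6 - 53 + (-53)²)/(-3 - 53))) = 1/(-6395457 + (-689 - (-6 - 53 + 2809)/(-56))) = 1/(-6395457 + (-689 - (-1)*2750/56)) = 1/(-6395457 + (-689 - 1*(-1375/28))) = 1/(-6395457 + (-689 + 1375/28)) = 1/(-6395457 - 17917/28) = 1/(-179090713/28) = -28/179090713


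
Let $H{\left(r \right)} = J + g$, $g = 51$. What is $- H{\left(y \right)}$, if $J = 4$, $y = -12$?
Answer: $-55$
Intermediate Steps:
$H{\left(r \right)} = 55$ ($H{\left(r \right)} = 4 + 51 = 55$)
$- H{\left(y \right)} = \left(-1\right) 55 = -55$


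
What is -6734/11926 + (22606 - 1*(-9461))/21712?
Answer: 118111217/129468656 ≈ 0.91228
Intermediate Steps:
-6734/11926 + (22606 - 1*(-9461))/21712 = -6734*1/11926 + (22606 + 9461)*(1/21712) = -3367/5963 + 32067*(1/21712) = -3367/5963 + 32067/21712 = 118111217/129468656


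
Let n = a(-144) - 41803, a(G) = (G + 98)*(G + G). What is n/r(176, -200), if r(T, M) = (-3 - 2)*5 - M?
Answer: -5711/35 ≈ -163.17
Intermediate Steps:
a(G) = 2*G*(98 + G) (a(G) = (98 + G)*(2*G) = 2*G*(98 + G))
r(T, M) = -25 - M (r(T, M) = -5*5 - M = -25 - M)
n = -28555 (n = 2*(-144)*(98 - 144) - 41803 = 2*(-144)*(-46) - 41803 = 13248 - 41803 = -28555)
n/r(176, -200) = -28555/(-25 - 1*(-200)) = -28555/(-25 + 200) = -28555/175 = -28555*1/175 = -5711/35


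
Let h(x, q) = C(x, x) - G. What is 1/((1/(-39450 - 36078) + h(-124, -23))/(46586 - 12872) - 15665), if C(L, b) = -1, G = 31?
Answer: -2546350992/39888590706577 ≈ -6.3837e-5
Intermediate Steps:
h(x, q) = -32 (h(x, q) = -1 - 1*31 = -1 - 31 = -32)
1/((1/(-39450 - 36078) + h(-124, -23))/(46586 - 12872) - 15665) = 1/((1/(-39450 - 36078) - 32)/(46586 - 12872) - 15665) = 1/((1/(-75528) - 32)/33714 - 15665) = 1/((-1/75528 - 32)*(1/33714) - 15665) = 1/(-2416897/75528*1/33714 - 15665) = 1/(-2416897/2546350992 - 15665) = 1/(-39888590706577/2546350992) = -2546350992/39888590706577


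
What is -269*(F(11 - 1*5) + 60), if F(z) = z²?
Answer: -25824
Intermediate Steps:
-269*(F(11 - 1*5) + 60) = -269*((11 - 1*5)² + 60) = -269*((11 - 5)² + 60) = -269*(6² + 60) = -269*(36 + 60) = -269*96 = -25824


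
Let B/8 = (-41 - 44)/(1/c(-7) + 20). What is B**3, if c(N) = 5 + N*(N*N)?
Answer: -12141625659904000/308778703479 ≈ -39321.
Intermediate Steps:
c(N) = 5 + N**3 (c(N) = 5 + N*N**2 = 5 + N**3)
B = -229840/6759 (B = 8*((-41 - 44)/(1/(5 + (-7)**3) + 20)) = 8*(-85/(1/(5 - 343) + 20)) = 8*(-85/(1/(-338) + 20)) = 8*(-85/(-1/338 + 20)) = 8*(-85/6759/338) = 8*(-85*338/6759) = 8*(-28730/6759) = -229840/6759 ≈ -34.005)
B**3 = (-229840/6759)**3 = -12141625659904000/308778703479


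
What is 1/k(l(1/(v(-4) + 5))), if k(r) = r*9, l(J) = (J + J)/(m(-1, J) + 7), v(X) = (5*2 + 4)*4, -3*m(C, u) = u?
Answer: 640/27 ≈ 23.704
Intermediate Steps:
m(C, u) = -u/3
v(X) = 56 (v(X) = (10 + 4)*4 = 14*4 = 56)
l(J) = 2*J/(7 - J/3) (l(J) = (J + J)/(-J/3 + 7) = (2*J)/(7 - J/3) = 2*J/(7 - J/3))
k(r) = 9*r
1/k(l(1/(v(-4) + 5))) = 1/(9*(-6/((56 + 5)*(-21 + 1/(56 + 5))))) = 1/(9*(-6/(61*(-21 + 1/61)))) = 1/(9*(-6*1/61/(-21 + 1/61))) = 1/(9*(-6*1/61/(-1280/61))) = 1/(9*(-6*1/61*(-61/1280))) = 1/(9*(3/640)) = 1/(27/640) = 640/27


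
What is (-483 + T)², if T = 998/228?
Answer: 2977120969/12996 ≈ 2.2908e+5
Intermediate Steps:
T = 499/114 (T = 998*(1/228) = 499/114 ≈ 4.3772)
(-483 + T)² = (-483 + 499/114)² = (-54563/114)² = 2977120969/12996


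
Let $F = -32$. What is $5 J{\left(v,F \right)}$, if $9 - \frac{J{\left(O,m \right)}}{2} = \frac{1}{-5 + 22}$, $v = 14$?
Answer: $\frac{1520}{17} \approx 89.412$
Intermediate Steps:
$J{\left(O,m \right)} = \frac{304}{17}$ ($J{\left(O,m \right)} = 18 - \frac{2}{-5 + 22} = 18 - \frac{2}{17} = \frac{304}{17}$)
$5 J{\left(v,F \right)} = 5 \cdot \frac{304}{17} = \frac{1520}{17}$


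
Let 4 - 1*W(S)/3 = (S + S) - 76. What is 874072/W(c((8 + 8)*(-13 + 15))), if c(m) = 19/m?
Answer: 13985152/3783 ≈ 3696.8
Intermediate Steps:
W(S) = 240 - 6*S (W(S) = 12 - 3*((S + S) - 76) = 12 - 3*(2*S - 76) = 12 - 3*(-76 + 2*S) = 12 + (228 - 6*S) = 240 - 6*S)
874072/W(c((8 + 8)*(-13 + 15))) = 874072/(240 - 114/((8 + 8)*(-13 + 15))) = 874072/(240 - 114/(16*2)) = 874072/(240 - 114/32) = 874072/(240 - 6*19/32) = 874072/(240 - 57/16) = 874072/(3783/16) = 874072*(16/3783) = 13985152/3783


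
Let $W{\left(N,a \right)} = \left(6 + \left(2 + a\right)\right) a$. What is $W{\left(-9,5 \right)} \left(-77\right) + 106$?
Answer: $-4899$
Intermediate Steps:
$W{\left(N,a \right)} = a \left(8 + a\right)$ ($W{\left(N,a \right)} = \left(8 + a\right) a = a \left(8 + a\right)$)
$W{\left(-9,5 \right)} \left(-77\right) + 106 = 5 \left(8 + 5\right) \left(-77\right) + 106 = 5 \cdot 13 \left(-77\right) + 106 = 65 \left(-77\right) + 106 = -5005 + 106 = -4899$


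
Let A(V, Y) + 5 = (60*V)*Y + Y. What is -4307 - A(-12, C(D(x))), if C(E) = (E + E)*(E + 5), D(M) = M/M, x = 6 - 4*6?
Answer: 4326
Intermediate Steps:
x = -18 (x = 6 - 24 = -18)
D(M) = 1
C(E) = 2*E*(5 + E) (C(E) = (2*E)*(5 + E) = 2*E*(5 + E))
A(V, Y) = -5 + Y + 60*V*Y (A(V, Y) = -5 + ((60*V)*Y + Y) = -5 + (60*V*Y + Y) = -5 + (Y + 60*V*Y) = -5 + Y + 60*V*Y)
-4307 - A(-12, C(D(x))) = -4307 - (-5 + 2*1*(5 + 1) + 60*(-12)*(2*1*(5 + 1))) = -4307 - (-5 + 2*1*6 + 60*(-12)*(2*1*6)) = -4307 - (-5 + 12 + 60*(-12)*12) = -4307 - (-5 + 12 - 8640) = -4307 - 1*(-8633) = -4307 + 8633 = 4326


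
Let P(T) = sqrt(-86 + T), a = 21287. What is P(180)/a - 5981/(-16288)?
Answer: 5981/16288 + sqrt(94)/21287 ≈ 0.36766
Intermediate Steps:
P(180)/a - 5981/(-16288) = sqrt(-86 + 180)/21287 - 5981/(-16288) = sqrt(94)*(1/21287) - 5981*(-1/16288) = sqrt(94)/21287 + 5981/16288 = 5981/16288 + sqrt(94)/21287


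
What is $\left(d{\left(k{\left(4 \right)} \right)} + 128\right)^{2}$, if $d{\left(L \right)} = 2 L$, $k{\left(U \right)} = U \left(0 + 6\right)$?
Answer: $30976$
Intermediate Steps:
$k{\left(U \right)} = 6 U$ ($k{\left(U \right)} = U 6 = 6 U$)
$\left(d{\left(k{\left(4 \right)} \right)} + 128\right)^{2} = \left(2 \cdot 6 \cdot 4 + 128\right)^{2} = \left(2 \cdot 24 + 128\right)^{2} = \left(48 + 128\right)^{2} = 176^{2} = 30976$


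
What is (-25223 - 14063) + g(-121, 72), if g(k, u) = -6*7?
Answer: -39328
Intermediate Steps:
g(k, u) = -42
(-25223 - 14063) + g(-121, 72) = (-25223 - 14063) - 42 = -39286 - 42 = -39328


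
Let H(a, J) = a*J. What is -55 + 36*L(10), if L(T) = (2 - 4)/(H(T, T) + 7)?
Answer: -5957/107 ≈ -55.673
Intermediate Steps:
H(a, J) = J*a
L(T) = -2/(7 + T²) (L(T) = (2 - 4)/(T*T + 7) = -2/(T² + 7) = -2/(7 + T²))
-55 + 36*L(10) = -55 + 36*(-2/(7 + 10²)) = -55 + 36*(-2/(7 + 100)) = -55 + 36*(-2/107) = -55 - 72/107 = -5957/107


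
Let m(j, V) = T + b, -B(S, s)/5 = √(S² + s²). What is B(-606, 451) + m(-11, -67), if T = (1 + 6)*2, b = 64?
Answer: 78 - 5*√570637 ≈ -3699.0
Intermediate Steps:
T = 14 (T = 7*2 = 14)
B(S, s) = -5*√(S² + s²)
m(j, V) = 78 (m(j, V) = 14 + 64 = 78)
B(-606, 451) + m(-11, -67) = -5*√((-606)² + 451²) + 78 = -5*√(367236 + 203401) + 78 = -5*√570637 + 78 = 78 - 5*√570637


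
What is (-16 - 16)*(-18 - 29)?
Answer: 1504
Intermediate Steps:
(-16 - 16)*(-18 - 29) = -32*(-47) = 1504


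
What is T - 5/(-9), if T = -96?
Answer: -859/9 ≈ -95.444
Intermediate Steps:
T - 5/(-9) = -96 - 5/(-9) = -96 - 5*(-1/9) = -96 + 5/9 = -859/9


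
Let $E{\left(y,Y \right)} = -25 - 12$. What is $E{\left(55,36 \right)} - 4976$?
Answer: $-5013$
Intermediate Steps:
$E{\left(y,Y \right)} = -37$ ($E{\left(y,Y \right)} = -25 - 12 = -37$)
$E{\left(55,36 \right)} - 4976 = -37 - 4976 = -5013$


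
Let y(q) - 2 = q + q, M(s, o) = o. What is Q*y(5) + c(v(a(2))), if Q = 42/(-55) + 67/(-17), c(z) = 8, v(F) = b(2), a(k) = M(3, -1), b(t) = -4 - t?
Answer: -45308/935 ≈ -48.458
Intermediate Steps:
y(q) = 2 + 2*q (y(q) = 2 + (q + q) = 2 + 2*q)
a(k) = -1
v(F) = -6 (v(F) = -4 - 1*2 = -4 - 2 = -6)
Q = -4399/935 (Q = 42*(-1/55) + 67*(-1/17) = -42/55 - 67/17 = -4399/935 ≈ -4.7048)
Q*y(5) + c(v(a(2))) = -4399*(2 + 2*5)/935 + 8 = -4399*(2 + 10)/935 + 8 = -4399/935*12 + 8 = -52788/935 + 8 = -45308/935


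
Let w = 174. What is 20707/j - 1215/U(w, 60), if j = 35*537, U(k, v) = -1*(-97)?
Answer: -20827346/1823115 ≈ -11.424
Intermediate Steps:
U(k, v) = 97
j = 18795
20707/j - 1215/U(w, 60) = 20707/18795 - 1215/97 = -20827346/1823115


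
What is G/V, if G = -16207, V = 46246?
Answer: -853/2434 ≈ -0.35045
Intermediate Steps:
G/V = -16207/46246 = -16207*1/46246 = -853/2434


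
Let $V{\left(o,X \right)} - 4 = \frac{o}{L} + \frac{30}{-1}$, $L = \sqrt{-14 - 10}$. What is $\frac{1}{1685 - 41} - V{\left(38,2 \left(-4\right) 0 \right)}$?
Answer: $\frac{42745}{1644} + \frac{19 i \sqrt{6}}{6} \approx 26.001 + 7.7567 i$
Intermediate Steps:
$L = 2 i \sqrt{6}$ ($L = \sqrt{-24} = 2 i \sqrt{6} \approx 4.899 i$)
$V{\left(o,X \right)} = -26 - \frac{i o \sqrt{6}}{12}$ ($V{\left(o,X \right)} = 4 + \left(\frac{o}{2 i \sqrt{6}} + \frac{30}{-1}\right) = 4 + \left(o \left(- \frac{i \sqrt{6}}{12}\right) + 30 \left(-1\right)\right) = 4 - \left(30 + \frac{i o \sqrt{6}}{12}\right) = -26 - \frac{i o \sqrt{6}}{12}$)
$\frac{1}{1685 - 41} - V{\left(38,2 \left(-4\right) 0 \right)} = \frac{1}{1685 - 41} - \left(-26 - \frac{1}{12} i 38 \sqrt{6}\right) = \frac{1}{1644} - \left(-26 - \frac{19 i \sqrt{6}}{6}\right) = \frac{1}{1644} + \left(26 + \frac{19 i \sqrt{6}}{6}\right) = \frac{42745}{1644} + \frac{19 i \sqrt{6}}{6}$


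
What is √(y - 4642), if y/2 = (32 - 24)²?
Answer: I*√4514 ≈ 67.186*I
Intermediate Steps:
y = 128 (y = 2*(32 - 24)² = 2*8² = 2*64 = 128)
√(y - 4642) = √(128 - 4642) = √(-4514) = I*√4514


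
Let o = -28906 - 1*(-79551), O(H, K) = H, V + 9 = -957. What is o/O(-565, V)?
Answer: -10129/113 ≈ -89.637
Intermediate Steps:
V = -966 (V = -9 - 957 = -966)
o = 50645 (o = -28906 + 79551 = 50645)
o/O(-565, V) = 50645/(-565) = 50645*(-1/565) = -10129/113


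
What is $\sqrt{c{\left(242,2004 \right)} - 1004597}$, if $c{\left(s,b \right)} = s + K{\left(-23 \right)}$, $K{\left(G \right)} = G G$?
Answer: $i \sqrt{1003826} \approx 1001.9 i$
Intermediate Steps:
$K{\left(G \right)} = G^{2}$
$c{\left(s,b \right)} = 529 + s$ ($c{\left(s,b \right)} = s + \left(-23\right)^{2} = s + 529 = 529 + s$)
$\sqrt{c{\left(242,2004 \right)} - 1004597} = \sqrt{\left(529 + 242\right) - 1004597} = \sqrt{771 - 1004597} = \sqrt{-1003826} = i \sqrt{1003826}$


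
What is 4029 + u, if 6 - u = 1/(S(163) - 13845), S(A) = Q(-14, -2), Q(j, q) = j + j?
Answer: 55977556/13873 ≈ 4035.0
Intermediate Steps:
Q(j, q) = 2*j
S(A) = -28 (S(A) = 2*(-14) = -28)
u = 83239/13873 (u = 6 - 1/(-28 - 13845) = 6 - 1/(-13873) = 6 - 1*(-1/13873) = 6 + 1/13873 = 83239/13873 ≈ 6.0001)
4029 + u = 4029 + 83239/13873 = 55977556/13873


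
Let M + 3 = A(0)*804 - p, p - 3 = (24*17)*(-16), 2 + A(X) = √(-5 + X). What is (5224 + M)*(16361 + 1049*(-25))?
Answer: -100001232 - 7930656*I*√5 ≈ -1.0e+8 - 1.7733e+7*I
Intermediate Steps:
A(X) = -2 + √(-5 + X)
p = -6525 (p = 3 + (24*17)*(-16) = 3 + 408*(-16) = 3 - 6528 = -6525)
M = 4914 + 804*I*√5 (M = -3 + ((-2 + √(-5 + 0))*804 - 1*(-6525)) = -3 + ((-2 + √(-5))*804 + 6525) = -3 + ((-2 + I*√5)*804 + 6525) = -3 + ((-1608 + 804*I*√5) + 6525) = -3 + (4917 + 804*I*√5) = 4914 + 804*I*√5 ≈ 4914.0 + 1797.8*I)
(5224 + M)*(16361 + 1049*(-25)) = (5224 + (4914 + 804*I*√5))*(16361 + 1049*(-25)) = (10138 + 804*I*√5)*(16361 - 26225) = (10138 + 804*I*√5)*(-9864) = -100001232 - 7930656*I*√5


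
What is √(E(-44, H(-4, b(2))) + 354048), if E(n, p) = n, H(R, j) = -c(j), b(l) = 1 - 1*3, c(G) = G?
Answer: 2*√88501 ≈ 594.98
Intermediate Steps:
b(l) = -2 (b(l) = 1 - 3 = -2)
H(R, j) = -j
√(E(-44, H(-4, b(2))) + 354048) = √(-44 + 354048) = √354004 = 2*√88501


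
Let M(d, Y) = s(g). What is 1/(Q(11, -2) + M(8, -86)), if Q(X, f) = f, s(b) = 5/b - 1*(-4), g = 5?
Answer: ⅓ ≈ 0.33333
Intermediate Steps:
s(b) = 4 + 5/b (s(b) = 5/b + 4 = 4 + 5/b)
M(d, Y) = 5 (M(d, Y) = 4 + 5/5 = 4 + 5*(⅕) = 4 + 1 = 5)
1/(Q(11, -2) + M(8, -86)) = 1/(-2 + 5) = 1/3 = ⅓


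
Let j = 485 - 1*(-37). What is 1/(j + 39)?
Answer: 1/561 ≈ 0.0017825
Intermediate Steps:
j = 522 (j = 485 + 37 = 522)
1/(j + 39) = 1/(522 + 39) = 1/561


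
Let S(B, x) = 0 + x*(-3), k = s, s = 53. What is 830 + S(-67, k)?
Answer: 671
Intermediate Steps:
k = 53
S(B, x) = -3*x (S(B, x) = 0 - 3*x = -3*x)
830 + S(-67, k) = 830 - 3*53 = 830 - 159 = 671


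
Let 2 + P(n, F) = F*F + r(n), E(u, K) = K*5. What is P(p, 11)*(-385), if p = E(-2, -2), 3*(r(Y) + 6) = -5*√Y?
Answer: -43505 + 1925*I*√10/3 ≈ -43505.0 + 2029.1*I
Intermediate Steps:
r(Y) = -6 - 5*√Y/3 (r(Y) = -6 + (-5*√Y)/3 = -6 - 5*√Y/3)
E(u, K) = 5*K
p = -10 (p = 5*(-2) = -10)
P(n, F) = -8 + F² - 5*√n/3 (P(n, F) = -2 + (F*F + (-6 - 5*√n/3)) = -2 + (F² + (-6 - 5*√n/3)) = -2 + (-6 + F² - 5*√n/3) = -8 + F² - 5*√n/3)
P(p, 11)*(-385) = (-8 + 11² - 5*I*√10/3)*(-385) = (-8 + 121 - 5*I*√10/3)*(-385) = (113 - 5*I*√10/3)*(-385) = -43505 + 1925*I*√10/3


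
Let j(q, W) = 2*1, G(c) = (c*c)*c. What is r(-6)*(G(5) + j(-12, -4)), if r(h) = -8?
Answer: -1016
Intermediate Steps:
G(c) = c³ (G(c) = c²*c = c³)
j(q, W) = 2
r(-6)*(G(5) + j(-12, -4)) = -8*(5³ + 2) = -8*(125 + 2) = -8*127 = -1016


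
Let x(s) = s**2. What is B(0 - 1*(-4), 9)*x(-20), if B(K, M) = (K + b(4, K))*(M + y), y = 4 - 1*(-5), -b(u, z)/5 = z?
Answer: -115200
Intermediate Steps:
b(u, z) = -5*z
y = 9 (y = 4 + 5 = 9)
B(K, M) = -4*K*(9 + M) (B(K, M) = (K - 5*K)*(M + 9) = (-4*K)*(9 + M) = -4*K*(9 + M))
B(0 - 1*(-4), 9)*x(-20) = (4*(0 - 1*(-4))*(-9 - 1*9))*(-20)**2 = (4*(0 + 4)*(-9 - 9))*400 = (4*4*(-18))*400 = -288*400 = -115200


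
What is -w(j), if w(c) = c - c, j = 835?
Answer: 0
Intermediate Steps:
w(c) = 0
-w(j) = -1*0 = 0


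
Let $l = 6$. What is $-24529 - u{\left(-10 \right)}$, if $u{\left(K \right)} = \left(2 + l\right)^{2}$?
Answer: $-24593$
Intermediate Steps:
$u{\left(K \right)} = 64$ ($u{\left(K \right)} = \left(2 + 6\right)^{2} = 8^{2} = 64$)
$-24529 - u{\left(-10 \right)} = -24529 - 64 = -24593$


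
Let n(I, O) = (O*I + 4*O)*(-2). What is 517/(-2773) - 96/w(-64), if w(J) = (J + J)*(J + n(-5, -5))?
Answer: -3433/17464 ≈ -0.19658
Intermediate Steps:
n(I, O) = -8*O - 2*I*O (n(I, O) = (I*O + 4*O)*(-2) = (4*O + I*O)*(-2) = -8*O - 2*I*O)
w(J) = 2*J*(-10 + J) (w(J) = (J + J)*(J - 2*(-5)*(4 - 5)) = (2*J)*(J - 2*(-5)*(-1)) = (2*J)*(J - 10) = (2*J)*(-10 + J) = 2*J*(-10 + J))
517/(-2773) - 96/w(-64) = 517/(-2773) - 96*(-1/(128*(-10 - 64))) = 517*(-1/2773) - 96/(2*(-64)*(-74)) = -11/59 - 96/9472 = -11/59 - 96*1/9472 = -11/59 - 3/296 = -3433/17464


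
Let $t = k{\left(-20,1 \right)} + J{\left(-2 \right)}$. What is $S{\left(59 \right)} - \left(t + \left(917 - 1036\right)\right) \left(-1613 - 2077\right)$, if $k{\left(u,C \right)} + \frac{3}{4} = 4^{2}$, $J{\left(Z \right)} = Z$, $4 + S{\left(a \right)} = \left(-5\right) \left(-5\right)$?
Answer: $- \frac{780393}{2} \approx -3.902 \cdot 10^{5}$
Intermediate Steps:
$S{\left(a \right)} = 21$ ($S{\left(a \right)} = -4 - -25 = -4 + 25 = 21$)
$k{\left(u,C \right)} = \frac{61}{4}$ ($k{\left(u,C \right)} = - \frac{3}{4} + 4^{2} = - \frac{3}{4} + 16 = \frac{61}{4}$)
$t = \frac{53}{4}$ ($t = \frac{61}{4} - 2 = \frac{53}{4} \approx 13.25$)
$S{\left(59 \right)} - \left(t + \left(917 - 1036\right)\right) \left(-1613 - 2077\right) = 21 - \left(\frac{53}{4} + \left(917 - 1036\right)\right) \left(-1613 - 2077\right) = 21 - \left(\frac{53}{4} - 119\right) \left(-3690\right) = 21 - \left(- \frac{423}{4}\right) \left(-3690\right) = 21 - \frac{780435}{2} = - \frac{780393}{2}$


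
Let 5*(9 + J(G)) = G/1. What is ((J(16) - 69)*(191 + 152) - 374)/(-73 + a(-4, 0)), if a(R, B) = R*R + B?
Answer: 43384/95 ≈ 456.67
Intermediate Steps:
J(G) = -9 + G/5 (J(G) = -9 + (G/1)/5 = -9 + (G*1)/5 = -9 + G/5)
a(R, B) = B + R² (a(R, B) = R² + B = B + R²)
((J(16) - 69)*(191 + 152) - 374)/(-73 + a(-4, 0)) = (((-9 + (⅕)*16) - 69)*(191 + 152) - 374)/(-73 + (0 + (-4)²)) = (((-9 + 16/5) - 69)*343 - 374)/(-73 + (0 + 16)) = ((-29/5 - 69)*343 - 374)/(-73 + 16) = (-374/5*343 - 374)/(-57) = (-128282/5 - 374)*(-1/57) = -130152/5*(-1/57) = 43384/95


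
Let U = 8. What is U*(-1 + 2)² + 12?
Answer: 20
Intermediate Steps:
U*(-1 + 2)² + 12 = 8*(-1 + 2)² + 12 = 8*1² + 12 = 8*1 + 12 = 8 + 12 = 20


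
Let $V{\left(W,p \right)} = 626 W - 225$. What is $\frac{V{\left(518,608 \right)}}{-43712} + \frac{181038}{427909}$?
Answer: $- \frac{130747383031}{18704758208} \approx -6.9901$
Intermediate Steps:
$V{\left(W,p \right)} = -225 + 626 W$
$\frac{V{\left(518,608 \right)}}{-43712} + \frac{181038}{427909} = \frac{-225 + 626 \cdot 518}{-43712} + \frac{181038}{427909} = \left(-225 + 324268\right) \left(- \frac{1}{43712}\right) + 181038 \cdot \frac{1}{427909} = 324043 \left(- \frac{1}{43712}\right) + \frac{181038}{427909} = - \frac{324043}{43712} + \frac{181038}{427909} = - \frac{130747383031}{18704758208}$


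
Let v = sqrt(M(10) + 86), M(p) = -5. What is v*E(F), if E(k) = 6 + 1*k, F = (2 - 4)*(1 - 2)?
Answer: 72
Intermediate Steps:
F = 2 (F = -2*(-1) = 2)
E(k) = 6 + k
v = 9 (v = sqrt(-5 + 86) = sqrt(81) = 9)
v*E(F) = 9*(6 + 2) = 9*8 = 72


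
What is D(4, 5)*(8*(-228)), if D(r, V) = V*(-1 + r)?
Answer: -27360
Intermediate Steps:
D(4, 5)*(8*(-228)) = (5*(-1 + 4))*(8*(-228)) = (5*3)*(-1824) = 15*(-1824) = -27360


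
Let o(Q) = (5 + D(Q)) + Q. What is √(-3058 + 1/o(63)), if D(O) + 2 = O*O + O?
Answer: I*√51354836934/4098 ≈ 55.299*I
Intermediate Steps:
D(O) = -2 + O + O² (D(O) = -2 + (O*O + O) = -2 + (O² + O) = -2 + (O + O²) = -2 + O + O²)
o(Q) = 3 + Q² + 2*Q (o(Q) = (5 + (-2 + Q + Q²)) + Q = (3 + Q + Q²) + Q = 3 + Q² + 2*Q)
√(-3058 + 1/o(63)) = √(-3058 + 1/(3 + 63² + 2*63)) = √(-3058 + 1/(3 + 3969 + 126)) = √(-3058 + 1/4098) = √(-12531683/4098) = I*√51354836934/4098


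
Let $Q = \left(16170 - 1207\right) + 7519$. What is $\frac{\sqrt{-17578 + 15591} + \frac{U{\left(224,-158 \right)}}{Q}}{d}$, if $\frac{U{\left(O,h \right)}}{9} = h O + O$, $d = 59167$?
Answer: $- \frac{17584}{73899583} + \frac{i \sqrt{1987}}{59167} \approx -0.00023794 + 0.00075339 i$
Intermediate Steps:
$U{\left(O,h \right)} = 9 O + 9 O h$ ($U{\left(O,h \right)} = 9 \left(h O + O\right) = 9 \left(O h + O\right) = 9 \left(O + O h\right) = 9 O + 9 O h$)
$Q = 22482$ ($Q = 14963 + 7519 = 22482$)
$\frac{\sqrt{-17578 + 15591} + \frac{U{\left(224,-158 \right)}}{Q}}{d} = \frac{\sqrt{-17578 + 15591} + \frac{9 \cdot 224 \left(1 - 158\right)}{22482}}{59167} = \left(\sqrt{-1987} + 9 \cdot 224 \left(-157\right) \frac{1}{22482}\right) \frac{1}{59167} = \left(i \sqrt{1987} - \frac{17584}{1249}\right) \frac{1}{59167} = \left(- \frac{17584}{1249} + i \sqrt{1987}\right) \frac{1}{59167} = - \frac{17584}{73899583} + \frac{i \sqrt{1987}}{59167}$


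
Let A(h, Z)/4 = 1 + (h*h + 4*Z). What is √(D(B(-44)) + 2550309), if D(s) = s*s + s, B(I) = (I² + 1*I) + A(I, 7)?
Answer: 3*√10851285 ≈ 9882.4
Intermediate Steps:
A(h, Z) = 4 + 4*h² + 16*Z (A(h, Z) = 4*(1 + (h*h + 4*Z)) = 4*(1 + (h² + 4*Z)) = 4*(1 + h² + 4*Z) = 4 + 4*h² + 16*Z)
B(I) = 116 + I + 5*I² (B(I) = (I² + 1*I) + (4 + 4*I² + 16*7) = (I² + I) + (4 + 4*I² + 112) = (I + I²) + (116 + 4*I²) = 116 + I + 5*I²)
D(s) = s + s² (D(s) = s² + s = s + s²)
√(D(B(-44)) + 2550309) = √((116 - 44 + 5*(-44)²)*(1 + (116 - 44 + 5*(-44)²)) + 2550309) = √((116 - 44 + 5*1936)*(1 + (116 - 44 + 5*1936)) + 2550309) = √((116 - 44 + 9680)*(1 + (116 - 44 + 9680)) + 2550309) = √(9752*(1 + 9752) + 2550309) = √(9752*9753 + 2550309) = √(95111256 + 2550309) = √97661565 = 3*√10851285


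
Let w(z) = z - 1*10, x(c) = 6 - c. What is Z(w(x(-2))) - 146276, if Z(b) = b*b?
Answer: -146272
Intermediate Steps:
w(z) = -10 + z (w(z) = z - 10 = -10 + z)
Z(b) = b²
Z(w(x(-2))) - 146276 = (-10 + (6 - 1*(-2)))² - 146276 = (-10 + (6 + 2))² - 146276 = (-10 + 8)² - 146276 = (-2)² - 146276 = 4 - 146276 = -146272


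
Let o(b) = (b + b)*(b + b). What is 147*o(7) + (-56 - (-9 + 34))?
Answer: 28731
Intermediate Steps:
o(b) = 4*b² (o(b) = (2*b)*(2*b) = 4*b²)
147*o(7) + (-56 - (-9 + 34)) = 147*(4*7²) + (-56 - (-9 + 34)) = 147*(4*49) + (-56 - 1*25) = 147*196 + (-56 - 25) = 28812 - 81 = 28731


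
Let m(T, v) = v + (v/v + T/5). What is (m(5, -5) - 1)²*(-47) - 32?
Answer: -784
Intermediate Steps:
m(T, v) = 1 + v + T/5 (m(T, v) = v + (1 + T*(⅕)) = v + (1 + T/5) = 1 + v + T/5)
(m(5, -5) - 1)²*(-47) - 32 = ((1 - 5 + (⅕)*5) - 1)²*(-47) - 32 = ((1 - 5 + 1) - 1)²*(-47) - 32 = (-3 - 1)²*(-47) - 32 = (-4)²*(-47) - 32 = 16*(-47) - 32 = -752 - 32 = -784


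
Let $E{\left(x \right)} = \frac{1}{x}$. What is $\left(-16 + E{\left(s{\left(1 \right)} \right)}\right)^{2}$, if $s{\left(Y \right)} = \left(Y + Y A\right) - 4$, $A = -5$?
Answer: $\frac{16641}{64} \approx 260.02$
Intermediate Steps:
$s{\left(Y \right)} = -4 - 4 Y$ ($s{\left(Y \right)} = \left(Y + Y \left(-5\right)\right) - 4 = \left(Y - 5 Y\right) - 4 = - 4 Y - 4 = -4 - 4 Y$)
$\left(-16 + E{\left(s{\left(1 \right)} \right)}\right)^{2} = \left(-16 + \frac{1}{-4 - 4}\right)^{2} = \left(-16 + \frac{1}{-8}\right)^{2} = \left(-16 - \frac{1}{8}\right)^{2} = \left(- \frac{129}{8}\right)^{2} = \frac{16641}{64}$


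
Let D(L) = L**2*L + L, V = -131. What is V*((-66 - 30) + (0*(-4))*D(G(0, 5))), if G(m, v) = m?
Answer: 12576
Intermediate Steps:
D(L) = L + L**3 (D(L) = L**3 + L = L + L**3)
V*((-66 - 30) + (0*(-4))*D(G(0, 5))) = -131*((-66 - 30) + (0*(-4))*(0 + 0**3)) = -131*(-96 + 0*(0 + 0)) = -131*(-96 + 0*0) = -131*(-96 + 0) = -131*(-96) = 12576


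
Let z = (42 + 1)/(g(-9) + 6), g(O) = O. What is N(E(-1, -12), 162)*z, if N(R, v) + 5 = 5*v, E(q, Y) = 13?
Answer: -34615/3 ≈ -11538.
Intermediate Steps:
N(R, v) = -5 + 5*v
z = -43/3 (z = (42 + 1)/(-9 + 6) = 43/(-3) = 43*(-⅓) = -43/3 ≈ -14.333)
N(E(-1, -12), 162)*z = (-5 + 5*162)*(-43/3) = (-5 + 810)*(-43/3) = 805*(-43/3) = -34615/3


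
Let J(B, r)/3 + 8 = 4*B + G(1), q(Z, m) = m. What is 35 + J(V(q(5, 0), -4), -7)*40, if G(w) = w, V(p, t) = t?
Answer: -2725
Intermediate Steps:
J(B, r) = -21 + 12*B (J(B, r) = -24 + 3*(4*B + 1) = -24 + 3*(1 + 4*B) = -24 + (3 + 12*B) = -21 + 12*B)
35 + J(V(q(5, 0), -4), -7)*40 = 35 + (-21 + 12*(-4))*40 = 35 + (-21 - 48)*40 = 35 - 69*40 = 35 - 2760 = -2725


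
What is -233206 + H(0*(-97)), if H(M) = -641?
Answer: -233847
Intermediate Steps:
-233206 + H(0*(-97)) = -233206 - 641 = -233847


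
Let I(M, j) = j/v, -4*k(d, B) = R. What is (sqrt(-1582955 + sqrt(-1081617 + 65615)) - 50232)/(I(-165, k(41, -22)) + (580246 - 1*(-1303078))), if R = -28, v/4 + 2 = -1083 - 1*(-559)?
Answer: -105688128/3962513689 + 2104*sqrt(-1582955 + I*sqrt(1016002))/3962513689 ≈ -0.026672 + 0.00066805*I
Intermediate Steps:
v = -2104 (v = -8 + 4*(-1083 - 1*(-559)) = -8 + 4*(-1083 + 559) = -8 + 4*(-524) = -8 - 2096 = -2104)
k(d, B) = 7 (k(d, B) = -1/4*(-28) = 7)
I(M, j) = -j/2104 (I(M, j) = j/(-2104) = j*(-1/2104) = -j/2104)
(sqrt(-1582955 + sqrt(-1081617 + 65615)) - 50232)/(I(-165, k(41, -22)) + (580246 - 1*(-1303078))) = (sqrt(-1582955 + sqrt(-1081617 + 65615)) - 50232)/(-1/2104*7 + (580246 - 1*(-1303078))) = (sqrt(-1582955 + sqrt(-1016002)) - 50232)/(-7/2104 + (580246 + 1303078)) = (sqrt(-1582955 + I*sqrt(1016002)) - 50232)/(-7/2104 + 1883324) = (-50232 + sqrt(-1582955 + I*sqrt(1016002)))/(3962513689/2104) = (-50232 + sqrt(-1582955 + I*sqrt(1016002)))*(2104/3962513689) = -105688128/3962513689 + 2104*sqrt(-1582955 + I*sqrt(1016002))/3962513689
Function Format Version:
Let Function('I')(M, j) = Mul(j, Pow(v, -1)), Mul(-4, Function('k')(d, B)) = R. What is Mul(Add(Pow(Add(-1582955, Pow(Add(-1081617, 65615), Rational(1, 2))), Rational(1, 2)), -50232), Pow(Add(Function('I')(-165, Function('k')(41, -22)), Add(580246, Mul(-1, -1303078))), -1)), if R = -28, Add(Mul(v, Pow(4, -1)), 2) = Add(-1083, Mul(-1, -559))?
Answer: Add(Rational(-105688128, 3962513689), Mul(Rational(2104, 3962513689), Pow(Add(-1582955, Mul(I, Pow(1016002, Rational(1, 2)))), Rational(1, 2)))) ≈ Add(-0.026672, Mul(0.00066805, I))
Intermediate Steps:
v = -2104 (v = Add(-8, Mul(4, Add(-1083, Mul(-1, -559)))) = Add(-8, Mul(4, Add(-1083, 559))) = Add(-8, Mul(4, -524)) = Add(-8, -2096) = -2104)
Function('k')(d, B) = 7 (Function('k')(d, B) = Mul(Rational(-1, 4), -28) = 7)
Function('I')(M, j) = Mul(Rational(-1, 2104), j) (Function('I')(M, j) = Mul(j, Pow(-2104, -1)) = Mul(j, Rational(-1, 2104)) = Mul(Rational(-1, 2104), j))
Mul(Add(Pow(Add(-1582955, Pow(Add(-1081617, 65615), Rational(1, 2))), Rational(1, 2)), -50232), Pow(Add(Function('I')(-165, Function('k')(41, -22)), Add(580246, Mul(-1, -1303078))), -1)) = Mul(Add(Pow(Add(-1582955, Pow(Add(-1081617, 65615), Rational(1, 2))), Rational(1, 2)), -50232), Pow(Add(Mul(Rational(-1, 2104), 7), Add(580246, Mul(-1, -1303078))), -1)) = Mul(Add(Pow(Add(-1582955, Pow(-1016002, Rational(1, 2))), Rational(1, 2)), -50232), Pow(Add(Rational(-7, 2104), Add(580246, 1303078)), -1)) = Mul(Add(Pow(Add(-1582955, Mul(I, Pow(1016002, Rational(1, 2)))), Rational(1, 2)), -50232), Pow(Add(Rational(-7, 2104), 1883324), -1)) = Mul(Add(-50232, Pow(Add(-1582955, Mul(I, Pow(1016002, Rational(1, 2)))), Rational(1, 2))), Pow(Rational(3962513689, 2104), -1)) = Mul(Add(-50232, Pow(Add(-1582955, Mul(I, Pow(1016002, Rational(1, 2)))), Rational(1, 2))), Rational(2104, 3962513689)) = Add(Rational(-105688128, 3962513689), Mul(Rational(2104, 3962513689), Pow(Add(-1582955, Mul(I, Pow(1016002, Rational(1, 2)))), Rational(1, 2))))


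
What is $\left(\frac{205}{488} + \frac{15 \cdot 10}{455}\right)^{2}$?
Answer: $\frac{1108557025}{1972070464} \approx 0.56213$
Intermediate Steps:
$\left(\frac{205}{488} + \frac{15 \cdot 10}{455}\right)^{2} = \left(205 \cdot \frac{1}{488} + 150 \cdot \frac{1}{455}\right)^{2} = \left(\frac{205}{488} + \frac{30}{91}\right)^{2} = \left(\frac{33295}{44408}\right)^{2} = \frac{1108557025}{1972070464}$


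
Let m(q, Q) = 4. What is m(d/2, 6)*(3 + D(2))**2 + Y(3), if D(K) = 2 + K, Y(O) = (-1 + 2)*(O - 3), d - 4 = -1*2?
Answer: 196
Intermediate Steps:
d = 2 (d = 4 - 1*2 = 4 - 2 = 2)
Y(O) = -3 + O (Y(O) = 1*(-3 + O) = -3 + O)
m(d/2, 6)*(3 + D(2))**2 + Y(3) = 4*(3 + (2 + 2))**2 + (-3 + 3) = 4*(3 + 4)**2 + 0 = 4*7**2 + 0 = 4*49 + 0 = 196 + 0 = 196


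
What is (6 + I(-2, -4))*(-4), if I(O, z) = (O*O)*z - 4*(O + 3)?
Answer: 56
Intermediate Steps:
I(O, z) = -12 - 4*O + z*O**2 (I(O, z) = O**2*z - 4*(3 + O) = z*O**2 + (-12 - 4*O) = -12 - 4*O + z*O**2)
(6 + I(-2, -4))*(-4) = (6 + (-12 - 4*(-2) - 4*(-2)**2))*(-4) = (6 + (-12 + 8 - 4*4))*(-4) = (6 + (-12 + 8 - 16))*(-4) = (6 - 20)*(-4) = -14*(-4) = 56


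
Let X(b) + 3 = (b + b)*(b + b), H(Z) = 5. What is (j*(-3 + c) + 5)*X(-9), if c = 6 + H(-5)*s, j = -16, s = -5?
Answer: 114597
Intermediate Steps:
X(b) = -3 + 4*b**2 (X(b) = -3 + (b + b)*(b + b) = -3 + (2*b)*(2*b) = -3 + 4*b**2)
c = -19 (c = 6 + 5*(-5) = 6 - 25 = -19)
(j*(-3 + c) + 5)*X(-9) = (-16*(-3 - 19) + 5)*(-3 + 4*(-9)**2) = (-16*(-22) + 5)*(-3 + 4*81) = (352 + 5)*(-3 + 324) = 357*321 = 114597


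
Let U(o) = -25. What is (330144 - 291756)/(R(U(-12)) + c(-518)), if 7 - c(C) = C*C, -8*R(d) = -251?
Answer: -307104/2146285 ≈ -0.14309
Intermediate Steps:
R(d) = 251/8 (R(d) = -⅛*(-251) = 251/8)
c(C) = 7 - C² (c(C) = 7 - C*C = 7 - C²)
(330144 - 291756)/(R(U(-12)) + c(-518)) = (330144 - 291756)/(251/8 + (7 - 1*(-518)²)) = 38388/(251/8 + (7 - 1*268324)) = 38388/(251/8 + (7 - 268324)) = 38388/(251/8 - 268317) = 38388/(-2146285/8) = 38388*(-8/2146285) = -307104/2146285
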